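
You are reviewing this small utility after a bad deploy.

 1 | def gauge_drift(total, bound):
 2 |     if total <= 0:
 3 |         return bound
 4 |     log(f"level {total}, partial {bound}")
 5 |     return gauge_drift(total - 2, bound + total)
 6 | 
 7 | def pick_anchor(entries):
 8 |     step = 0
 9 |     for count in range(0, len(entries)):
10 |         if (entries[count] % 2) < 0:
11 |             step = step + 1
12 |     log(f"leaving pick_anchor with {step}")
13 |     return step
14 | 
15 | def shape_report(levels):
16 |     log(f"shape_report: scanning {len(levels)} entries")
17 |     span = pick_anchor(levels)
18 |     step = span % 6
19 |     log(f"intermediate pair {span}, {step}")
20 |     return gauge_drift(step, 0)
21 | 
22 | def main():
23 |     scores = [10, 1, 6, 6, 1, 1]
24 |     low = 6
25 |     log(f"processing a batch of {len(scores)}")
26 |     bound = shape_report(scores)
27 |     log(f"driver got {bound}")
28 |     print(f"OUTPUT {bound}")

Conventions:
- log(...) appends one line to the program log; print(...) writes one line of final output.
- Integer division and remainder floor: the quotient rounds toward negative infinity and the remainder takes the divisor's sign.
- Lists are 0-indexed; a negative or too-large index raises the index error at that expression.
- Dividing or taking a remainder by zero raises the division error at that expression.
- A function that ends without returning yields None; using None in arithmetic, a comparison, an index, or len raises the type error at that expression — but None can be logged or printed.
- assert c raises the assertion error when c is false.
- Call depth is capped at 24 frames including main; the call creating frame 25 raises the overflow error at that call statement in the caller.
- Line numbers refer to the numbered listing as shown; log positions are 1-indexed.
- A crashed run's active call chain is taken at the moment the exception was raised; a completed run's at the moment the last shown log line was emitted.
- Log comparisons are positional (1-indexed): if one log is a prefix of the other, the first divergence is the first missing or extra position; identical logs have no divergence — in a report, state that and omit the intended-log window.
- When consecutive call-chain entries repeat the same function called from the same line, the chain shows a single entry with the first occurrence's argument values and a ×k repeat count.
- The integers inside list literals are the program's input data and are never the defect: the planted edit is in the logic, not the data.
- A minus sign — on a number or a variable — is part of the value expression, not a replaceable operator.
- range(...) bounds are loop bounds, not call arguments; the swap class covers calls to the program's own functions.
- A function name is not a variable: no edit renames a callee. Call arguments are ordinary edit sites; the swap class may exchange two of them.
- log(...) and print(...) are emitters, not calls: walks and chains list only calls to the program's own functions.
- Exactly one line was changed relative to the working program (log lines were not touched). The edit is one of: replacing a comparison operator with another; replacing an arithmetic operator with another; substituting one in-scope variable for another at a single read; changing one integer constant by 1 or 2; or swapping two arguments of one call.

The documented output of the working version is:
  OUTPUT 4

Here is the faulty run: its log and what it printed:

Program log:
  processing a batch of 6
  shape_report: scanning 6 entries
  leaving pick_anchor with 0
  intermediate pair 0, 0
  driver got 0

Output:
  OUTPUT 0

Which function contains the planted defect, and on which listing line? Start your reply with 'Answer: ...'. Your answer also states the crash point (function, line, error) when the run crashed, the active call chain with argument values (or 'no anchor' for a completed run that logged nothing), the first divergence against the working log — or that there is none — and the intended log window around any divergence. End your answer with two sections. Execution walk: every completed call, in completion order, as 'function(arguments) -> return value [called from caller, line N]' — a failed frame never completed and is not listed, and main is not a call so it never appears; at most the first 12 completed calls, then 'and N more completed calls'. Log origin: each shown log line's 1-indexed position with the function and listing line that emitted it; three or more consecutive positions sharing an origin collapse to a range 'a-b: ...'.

Answer: the defect is in pick_anchor at line 10.
The tell: Position 3 is the first bad log line: 'leaving pick_anchor with 0' should read 'leaving pick_anchor with 3'.
Call chain: main.
First divergence: position 3; shown 'leaving pick_anchor with 0' vs intended 'leaving pick_anchor with 3'.
Intended log window:
  1: processing a batch of 6
  2: shape_report: scanning 6 entries
  3: leaving pick_anchor with 3
  4: intermediate pair 3, 3
Execution walk:
  pick_anchor([10, 1, 6, 6, 1, 1]) -> 0  [called from shape_report, line 17]
  gauge_drift(0, 0) -> 0  [called from shape_report, line 20]
  shape_report([10, 1, 6, 6, 1, 1]) -> 0  [called from main, line 26]
Log origins:
  1 — main, line 25
  2 — shape_report, line 16
  3 — pick_anchor, line 12
  4 — shape_report, line 19
  5 — main, line 27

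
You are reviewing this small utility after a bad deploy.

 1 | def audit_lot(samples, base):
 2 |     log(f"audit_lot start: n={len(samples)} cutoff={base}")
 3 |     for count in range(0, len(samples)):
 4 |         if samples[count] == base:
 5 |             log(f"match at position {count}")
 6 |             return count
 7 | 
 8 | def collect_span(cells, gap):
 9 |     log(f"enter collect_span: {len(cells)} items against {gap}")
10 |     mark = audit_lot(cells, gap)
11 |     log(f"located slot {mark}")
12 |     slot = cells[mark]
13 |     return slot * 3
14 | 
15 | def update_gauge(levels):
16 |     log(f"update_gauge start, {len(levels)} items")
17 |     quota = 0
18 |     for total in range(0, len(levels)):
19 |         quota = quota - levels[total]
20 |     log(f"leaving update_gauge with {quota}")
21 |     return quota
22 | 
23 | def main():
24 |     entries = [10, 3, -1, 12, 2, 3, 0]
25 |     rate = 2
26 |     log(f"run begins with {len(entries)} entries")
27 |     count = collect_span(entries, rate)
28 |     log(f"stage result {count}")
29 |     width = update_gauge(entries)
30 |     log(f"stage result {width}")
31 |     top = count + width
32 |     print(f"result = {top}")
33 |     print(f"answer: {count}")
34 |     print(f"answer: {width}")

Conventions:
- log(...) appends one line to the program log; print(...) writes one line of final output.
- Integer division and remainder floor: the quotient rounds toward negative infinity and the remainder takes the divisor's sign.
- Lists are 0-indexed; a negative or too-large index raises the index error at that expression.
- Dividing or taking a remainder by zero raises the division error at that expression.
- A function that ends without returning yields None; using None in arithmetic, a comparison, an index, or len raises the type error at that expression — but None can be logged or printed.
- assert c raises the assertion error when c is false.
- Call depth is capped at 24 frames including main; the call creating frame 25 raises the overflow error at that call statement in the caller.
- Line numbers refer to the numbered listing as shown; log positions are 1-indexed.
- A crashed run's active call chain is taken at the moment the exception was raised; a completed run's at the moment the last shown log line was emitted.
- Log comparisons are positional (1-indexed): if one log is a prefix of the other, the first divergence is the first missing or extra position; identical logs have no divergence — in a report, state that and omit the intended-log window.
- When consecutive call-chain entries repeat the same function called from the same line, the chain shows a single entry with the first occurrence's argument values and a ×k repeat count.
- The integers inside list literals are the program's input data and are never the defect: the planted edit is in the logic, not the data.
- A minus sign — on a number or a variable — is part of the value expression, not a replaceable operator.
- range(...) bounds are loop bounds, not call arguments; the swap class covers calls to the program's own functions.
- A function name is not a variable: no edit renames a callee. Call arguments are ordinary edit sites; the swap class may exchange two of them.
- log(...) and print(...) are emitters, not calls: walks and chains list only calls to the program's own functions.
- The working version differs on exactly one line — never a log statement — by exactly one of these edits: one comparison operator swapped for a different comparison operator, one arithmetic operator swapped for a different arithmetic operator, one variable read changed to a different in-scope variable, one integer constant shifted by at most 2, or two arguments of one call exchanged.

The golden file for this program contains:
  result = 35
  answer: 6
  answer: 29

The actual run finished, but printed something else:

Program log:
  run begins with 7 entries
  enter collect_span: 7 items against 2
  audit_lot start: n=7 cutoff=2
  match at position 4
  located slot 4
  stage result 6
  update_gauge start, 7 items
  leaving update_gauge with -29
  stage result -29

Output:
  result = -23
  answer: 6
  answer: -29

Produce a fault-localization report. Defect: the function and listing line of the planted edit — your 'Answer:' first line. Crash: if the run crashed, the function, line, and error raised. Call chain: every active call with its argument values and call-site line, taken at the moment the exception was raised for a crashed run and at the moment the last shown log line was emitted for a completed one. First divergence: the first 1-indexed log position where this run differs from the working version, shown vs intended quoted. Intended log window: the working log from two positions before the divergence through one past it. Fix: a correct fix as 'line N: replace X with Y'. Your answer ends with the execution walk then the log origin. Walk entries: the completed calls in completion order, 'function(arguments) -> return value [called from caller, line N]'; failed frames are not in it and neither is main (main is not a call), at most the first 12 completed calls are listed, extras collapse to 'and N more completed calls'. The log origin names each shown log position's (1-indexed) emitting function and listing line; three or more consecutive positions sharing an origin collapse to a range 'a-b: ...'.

Answer: the defect is in update_gauge at line 19.
Core observation: The log first diverges at position 8: the faulty run prints 'leaving update_gauge with -29' where the working version prints 'leaving update_gauge with 29'.
Call chain: main.
First divergence: position 8 — the shown line 'leaving update_gauge with -29' should read 'leaving update_gauge with 29'.
Intended log window:
  6: stage result 6
  7: update_gauge start, 7 items
  8: leaving update_gauge with 29
  9: stage result 29
Execution walk:
  audit_lot([10, 3, -1, 12, 2, 3, 0], 2) -> 4  [called from collect_span, line 10]
  collect_span([10, 3, -1, 12, 2, 3, 0], 2) -> 6  [called from main, line 27]
  update_gauge([10, 3, -1, 12, 2, 3, 0]) -> -29  [called from main, line 29]
Origin of each log line:
  1 — main, line 26
  2 — collect_span, line 9
  3 — audit_lot, line 2
  4 — audit_lot, line 5
  5 — collect_span, line 11
  6 — main, line 28
  7 — update_gauge, line 16
  8 — update_gauge, line 20
  9 — main, line 30
A correct fix: line 19: replace `-` with `+`.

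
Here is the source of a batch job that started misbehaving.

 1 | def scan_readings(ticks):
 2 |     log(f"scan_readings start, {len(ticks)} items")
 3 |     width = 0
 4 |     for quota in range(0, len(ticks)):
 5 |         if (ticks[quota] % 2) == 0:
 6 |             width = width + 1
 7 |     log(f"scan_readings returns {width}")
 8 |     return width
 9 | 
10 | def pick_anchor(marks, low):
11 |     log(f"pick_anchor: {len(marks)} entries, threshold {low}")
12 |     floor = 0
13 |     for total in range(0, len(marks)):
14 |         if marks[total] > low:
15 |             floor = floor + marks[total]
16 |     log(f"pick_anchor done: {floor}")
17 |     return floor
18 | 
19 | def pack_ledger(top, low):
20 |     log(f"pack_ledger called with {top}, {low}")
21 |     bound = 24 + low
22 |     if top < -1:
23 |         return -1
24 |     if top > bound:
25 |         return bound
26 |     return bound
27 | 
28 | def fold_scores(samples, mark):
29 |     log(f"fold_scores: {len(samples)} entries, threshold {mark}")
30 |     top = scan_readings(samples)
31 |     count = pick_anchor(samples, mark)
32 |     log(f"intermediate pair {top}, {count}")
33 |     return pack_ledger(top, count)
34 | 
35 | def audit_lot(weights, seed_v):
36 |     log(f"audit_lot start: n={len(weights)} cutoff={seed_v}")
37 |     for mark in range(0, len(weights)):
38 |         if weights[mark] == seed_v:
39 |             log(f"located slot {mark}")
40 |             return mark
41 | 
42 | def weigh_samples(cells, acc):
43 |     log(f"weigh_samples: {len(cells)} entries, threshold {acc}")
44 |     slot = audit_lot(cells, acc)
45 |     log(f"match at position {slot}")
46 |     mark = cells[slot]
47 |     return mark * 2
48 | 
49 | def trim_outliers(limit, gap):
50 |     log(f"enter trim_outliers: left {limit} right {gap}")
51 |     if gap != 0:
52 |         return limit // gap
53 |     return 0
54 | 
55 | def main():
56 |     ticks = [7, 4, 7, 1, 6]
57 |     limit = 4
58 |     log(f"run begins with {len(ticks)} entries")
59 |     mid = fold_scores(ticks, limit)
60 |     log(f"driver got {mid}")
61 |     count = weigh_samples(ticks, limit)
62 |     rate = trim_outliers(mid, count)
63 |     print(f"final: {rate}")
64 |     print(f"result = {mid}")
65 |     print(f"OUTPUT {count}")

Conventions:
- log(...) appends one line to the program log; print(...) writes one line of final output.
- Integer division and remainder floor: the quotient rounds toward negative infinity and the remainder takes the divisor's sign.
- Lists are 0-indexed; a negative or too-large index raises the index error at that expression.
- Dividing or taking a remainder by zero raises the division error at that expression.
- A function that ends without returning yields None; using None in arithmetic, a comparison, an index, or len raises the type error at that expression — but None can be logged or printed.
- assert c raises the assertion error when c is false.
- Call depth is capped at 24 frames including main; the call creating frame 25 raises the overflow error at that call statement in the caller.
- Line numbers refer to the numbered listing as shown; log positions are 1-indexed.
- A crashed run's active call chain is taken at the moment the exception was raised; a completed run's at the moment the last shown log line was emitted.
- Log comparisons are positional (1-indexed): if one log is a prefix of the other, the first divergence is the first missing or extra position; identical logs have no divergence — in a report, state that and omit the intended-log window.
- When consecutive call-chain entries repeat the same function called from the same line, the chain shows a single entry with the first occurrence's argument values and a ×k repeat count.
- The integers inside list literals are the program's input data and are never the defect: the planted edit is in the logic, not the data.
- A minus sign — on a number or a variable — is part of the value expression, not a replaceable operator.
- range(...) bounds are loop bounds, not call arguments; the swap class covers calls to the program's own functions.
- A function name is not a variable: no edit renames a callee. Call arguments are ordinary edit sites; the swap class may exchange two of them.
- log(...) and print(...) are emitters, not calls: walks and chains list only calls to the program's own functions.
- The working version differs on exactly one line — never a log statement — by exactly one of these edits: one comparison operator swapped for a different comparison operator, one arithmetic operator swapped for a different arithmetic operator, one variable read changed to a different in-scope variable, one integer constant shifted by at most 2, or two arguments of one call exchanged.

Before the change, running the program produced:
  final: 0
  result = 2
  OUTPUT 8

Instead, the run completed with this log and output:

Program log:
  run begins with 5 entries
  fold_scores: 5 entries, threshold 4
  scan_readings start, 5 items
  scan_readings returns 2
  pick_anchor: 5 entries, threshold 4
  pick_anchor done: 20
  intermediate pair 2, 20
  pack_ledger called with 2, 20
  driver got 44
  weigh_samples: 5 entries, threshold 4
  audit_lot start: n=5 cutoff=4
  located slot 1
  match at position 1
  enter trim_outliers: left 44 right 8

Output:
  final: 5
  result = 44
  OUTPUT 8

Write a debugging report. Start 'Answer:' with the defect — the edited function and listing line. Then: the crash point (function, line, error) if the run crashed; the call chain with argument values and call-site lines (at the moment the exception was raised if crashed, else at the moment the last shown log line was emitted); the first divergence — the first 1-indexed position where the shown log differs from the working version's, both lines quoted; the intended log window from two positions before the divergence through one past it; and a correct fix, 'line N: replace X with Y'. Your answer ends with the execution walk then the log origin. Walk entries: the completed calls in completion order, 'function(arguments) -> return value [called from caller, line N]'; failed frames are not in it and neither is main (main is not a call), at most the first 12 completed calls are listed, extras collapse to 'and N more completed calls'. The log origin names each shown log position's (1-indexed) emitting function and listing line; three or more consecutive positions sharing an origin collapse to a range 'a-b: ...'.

Answer: the defect is in pack_ledger at line 26.
Core observation: The log first diverges at position 9: the faulty run prints 'driver got 44' where the working version prints 'driver got 2'.
Call chain: main -> trim_outliers(44, 8) (called at line 62).
First divergence: position 9 — shown 'driver got 44', intended 'driver got 2'.
Intended log window:
  7: intermediate pair 2, 20
  8: pack_ledger called with 2, 20
  9: driver got 2
  10: weigh_samples: 5 entries, threshold 4
Execution walk:
  scan_readings([7, 4, 7, 1, 6]) -> 2  [called from fold_scores, line 30]
  pick_anchor([7, 4, 7, 1, 6], 4) -> 20  [called from fold_scores, line 31]
  pack_ledger(2, 20) -> 44  [called from fold_scores, line 33]
  fold_scores([7, 4, 7, 1, 6], 4) -> 44  [called from main, line 59]
  audit_lot([7, 4, 7, 1, 6], 4) -> 1  [called from weigh_samples, line 44]
  weigh_samples([7, 4, 7, 1, 6], 4) -> 8  [called from main, line 61]
  trim_outliers(44, 8) -> 5  [called from main, line 62]
Log origin:
  1: emitted by main (line 58)
  2: emitted by fold_scores (line 29)
  3: emitted by scan_readings (line 2)
  4: emitted by scan_readings (line 7)
  5: emitted by pick_anchor (line 11)
  6: emitted by pick_anchor (line 16)
  7: emitted by fold_scores (line 32)
  8: emitted by pack_ledger (line 20)
  9: emitted by main (line 60)
  10: emitted by weigh_samples (line 43)
  11: emitted by audit_lot (line 36)
  12: emitted by audit_lot (line 39)
  13: emitted by weigh_samples (line 45)
  14: emitted by trim_outliers (line 50)
A correct fix: line 26: replace `bound` with `top`.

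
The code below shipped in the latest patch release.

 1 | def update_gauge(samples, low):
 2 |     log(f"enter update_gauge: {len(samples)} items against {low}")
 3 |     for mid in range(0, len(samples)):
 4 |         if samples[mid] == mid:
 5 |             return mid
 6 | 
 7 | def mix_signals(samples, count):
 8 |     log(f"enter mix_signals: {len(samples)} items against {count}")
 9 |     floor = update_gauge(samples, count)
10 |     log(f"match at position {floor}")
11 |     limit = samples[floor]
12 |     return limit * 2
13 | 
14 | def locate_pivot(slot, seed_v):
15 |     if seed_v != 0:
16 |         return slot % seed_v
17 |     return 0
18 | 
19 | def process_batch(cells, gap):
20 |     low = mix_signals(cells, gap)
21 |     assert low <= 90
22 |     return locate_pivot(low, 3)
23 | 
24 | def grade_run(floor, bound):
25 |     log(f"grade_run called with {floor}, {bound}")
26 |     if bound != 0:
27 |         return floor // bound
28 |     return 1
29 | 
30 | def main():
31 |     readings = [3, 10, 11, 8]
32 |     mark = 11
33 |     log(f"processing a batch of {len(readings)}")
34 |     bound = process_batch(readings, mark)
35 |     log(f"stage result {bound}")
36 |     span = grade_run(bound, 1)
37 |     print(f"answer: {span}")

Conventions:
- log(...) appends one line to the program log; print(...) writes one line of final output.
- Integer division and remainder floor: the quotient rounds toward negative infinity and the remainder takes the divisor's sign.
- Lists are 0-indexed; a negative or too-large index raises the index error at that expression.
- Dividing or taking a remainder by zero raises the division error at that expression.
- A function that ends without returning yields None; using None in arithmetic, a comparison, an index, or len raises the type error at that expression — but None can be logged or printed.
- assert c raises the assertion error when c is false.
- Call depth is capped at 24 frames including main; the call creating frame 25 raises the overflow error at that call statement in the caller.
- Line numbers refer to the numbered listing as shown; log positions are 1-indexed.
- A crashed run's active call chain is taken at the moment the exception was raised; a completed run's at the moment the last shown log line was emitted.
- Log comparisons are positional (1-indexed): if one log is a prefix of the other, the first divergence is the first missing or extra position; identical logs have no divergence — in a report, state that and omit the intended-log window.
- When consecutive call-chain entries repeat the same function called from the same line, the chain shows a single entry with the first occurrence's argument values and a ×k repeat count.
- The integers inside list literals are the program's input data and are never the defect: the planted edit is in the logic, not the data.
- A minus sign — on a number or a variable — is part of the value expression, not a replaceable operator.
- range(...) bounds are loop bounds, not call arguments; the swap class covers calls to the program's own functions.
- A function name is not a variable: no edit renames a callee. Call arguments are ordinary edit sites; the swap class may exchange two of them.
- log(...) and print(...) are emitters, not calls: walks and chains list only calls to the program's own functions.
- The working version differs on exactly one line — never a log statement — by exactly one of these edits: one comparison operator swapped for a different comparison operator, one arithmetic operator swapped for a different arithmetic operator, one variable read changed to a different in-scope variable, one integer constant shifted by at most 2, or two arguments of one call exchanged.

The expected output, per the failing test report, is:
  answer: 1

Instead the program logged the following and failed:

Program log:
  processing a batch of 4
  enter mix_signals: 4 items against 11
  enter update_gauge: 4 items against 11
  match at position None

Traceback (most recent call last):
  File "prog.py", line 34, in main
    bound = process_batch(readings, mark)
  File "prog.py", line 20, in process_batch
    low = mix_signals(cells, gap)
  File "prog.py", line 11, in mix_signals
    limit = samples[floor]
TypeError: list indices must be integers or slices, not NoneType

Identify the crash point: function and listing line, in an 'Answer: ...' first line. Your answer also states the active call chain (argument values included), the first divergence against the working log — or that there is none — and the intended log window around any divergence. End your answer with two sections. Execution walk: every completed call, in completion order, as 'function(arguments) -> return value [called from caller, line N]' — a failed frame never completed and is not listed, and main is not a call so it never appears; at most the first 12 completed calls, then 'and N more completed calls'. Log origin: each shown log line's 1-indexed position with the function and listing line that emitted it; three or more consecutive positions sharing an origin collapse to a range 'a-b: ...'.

Answer: the error was raised in mix_signals, line 11.
Core observation: Everything matches until log position 4, which reads 'match at position None' in place of 'match at position 2'.
Call chain: main -> process_batch([3, 10, 11, 8], 11) (called at line 34) -> mix_signals([3, 10, 11, 8], 11) (called at line 20).
First divergence: position 4; shown 'match at position None' vs intended 'match at position 2'.
Intended log window:
  2: enter mix_signals: 4 items against 11
  3: enter update_gauge: 4 items against 11
  4: match at position 2
  5: stage result 1
Execution walk:
  update_gauge([3, 10, 11, 8], 11) -> None  [called from mix_signals, line 9]
Log origins:
  1 — main, line 33
  2 — mix_signals, line 8
  3 — update_gauge, line 2
  4 — mix_signals, line 10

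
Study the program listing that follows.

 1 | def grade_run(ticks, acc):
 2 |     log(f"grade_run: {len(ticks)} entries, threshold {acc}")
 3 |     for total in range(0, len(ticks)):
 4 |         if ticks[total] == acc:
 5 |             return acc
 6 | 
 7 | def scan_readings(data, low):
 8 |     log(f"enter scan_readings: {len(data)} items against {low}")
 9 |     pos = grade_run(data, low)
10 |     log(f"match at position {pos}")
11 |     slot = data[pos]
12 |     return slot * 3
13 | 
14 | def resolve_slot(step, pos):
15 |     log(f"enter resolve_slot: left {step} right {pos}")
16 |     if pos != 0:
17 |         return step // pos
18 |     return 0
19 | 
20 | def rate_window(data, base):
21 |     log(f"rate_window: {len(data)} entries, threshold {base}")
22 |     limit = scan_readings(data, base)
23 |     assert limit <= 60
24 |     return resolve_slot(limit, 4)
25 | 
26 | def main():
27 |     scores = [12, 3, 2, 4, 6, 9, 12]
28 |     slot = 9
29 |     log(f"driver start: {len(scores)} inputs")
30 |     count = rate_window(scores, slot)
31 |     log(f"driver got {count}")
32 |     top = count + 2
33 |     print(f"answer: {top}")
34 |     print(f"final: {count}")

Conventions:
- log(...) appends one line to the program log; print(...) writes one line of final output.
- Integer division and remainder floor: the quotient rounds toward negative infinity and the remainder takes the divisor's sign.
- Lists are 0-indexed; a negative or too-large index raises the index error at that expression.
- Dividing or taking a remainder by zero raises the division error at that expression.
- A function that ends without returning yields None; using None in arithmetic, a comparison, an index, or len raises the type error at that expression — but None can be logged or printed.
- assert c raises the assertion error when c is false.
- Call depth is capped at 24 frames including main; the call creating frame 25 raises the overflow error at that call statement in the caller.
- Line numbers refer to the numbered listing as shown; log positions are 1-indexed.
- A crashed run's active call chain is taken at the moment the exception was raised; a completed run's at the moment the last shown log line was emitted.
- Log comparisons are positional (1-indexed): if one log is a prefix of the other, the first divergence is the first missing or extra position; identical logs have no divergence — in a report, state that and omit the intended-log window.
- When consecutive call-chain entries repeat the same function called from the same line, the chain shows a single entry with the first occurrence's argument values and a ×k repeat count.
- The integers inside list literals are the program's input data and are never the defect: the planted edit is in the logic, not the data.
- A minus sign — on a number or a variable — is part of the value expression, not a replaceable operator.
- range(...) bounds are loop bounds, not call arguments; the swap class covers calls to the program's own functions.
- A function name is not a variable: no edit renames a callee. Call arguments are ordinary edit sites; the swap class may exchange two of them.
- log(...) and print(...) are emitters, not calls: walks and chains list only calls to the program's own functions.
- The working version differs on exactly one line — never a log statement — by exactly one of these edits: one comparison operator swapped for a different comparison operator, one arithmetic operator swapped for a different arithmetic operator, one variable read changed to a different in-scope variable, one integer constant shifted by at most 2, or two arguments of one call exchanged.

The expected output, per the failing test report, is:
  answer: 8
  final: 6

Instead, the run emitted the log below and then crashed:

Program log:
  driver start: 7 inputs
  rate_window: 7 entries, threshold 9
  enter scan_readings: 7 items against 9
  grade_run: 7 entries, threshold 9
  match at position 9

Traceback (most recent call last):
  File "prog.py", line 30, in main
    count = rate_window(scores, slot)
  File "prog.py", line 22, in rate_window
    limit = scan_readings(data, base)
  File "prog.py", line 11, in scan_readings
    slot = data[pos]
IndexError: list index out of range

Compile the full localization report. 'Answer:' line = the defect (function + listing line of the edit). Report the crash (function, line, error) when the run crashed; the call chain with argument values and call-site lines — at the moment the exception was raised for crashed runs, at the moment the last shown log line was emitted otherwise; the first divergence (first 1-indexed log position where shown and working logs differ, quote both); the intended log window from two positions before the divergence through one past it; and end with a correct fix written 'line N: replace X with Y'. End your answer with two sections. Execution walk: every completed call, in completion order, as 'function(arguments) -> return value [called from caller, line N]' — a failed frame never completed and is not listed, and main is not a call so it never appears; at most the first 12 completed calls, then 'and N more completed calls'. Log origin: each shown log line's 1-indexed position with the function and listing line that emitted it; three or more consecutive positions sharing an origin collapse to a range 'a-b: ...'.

Answer: the defect is in grade_run at line 5.
Key observation: At log position 5 the runs split — shown 'match at position 9', but the working version logs 'match at position 5'.
Crash: scan_readings, line 11, IndexError.
Call chain: main -> rate_window([12, 3, 2, 4, 6, 9, 12], 9) (called at line 30) -> scan_readings([12, 3, 2, 4, 6, 9, 12], 9) (called at line 22).
First divergence: position 5 — shown 'match at position 9', intended 'match at position 5'.
Intended log window:
  3: enter scan_readings: 7 items against 9
  4: grade_run: 7 entries, threshold 9
  5: match at position 5
  6: enter resolve_slot: left 27 right 4
Execution walk:
  grade_run([12, 3, 2, 4, 6, 9, 12], 9) -> 9  [called from scan_readings, line 9]
Log line origins:
  1: emitted by main (line 29)
  2: emitted by rate_window (line 21)
  3: emitted by scan_readings (line 8)
  4: emitted by grade_run (line 2)
  5: emitted by scan_readings (line 10)
A correct fix: line 5: replace `acc` with `total`.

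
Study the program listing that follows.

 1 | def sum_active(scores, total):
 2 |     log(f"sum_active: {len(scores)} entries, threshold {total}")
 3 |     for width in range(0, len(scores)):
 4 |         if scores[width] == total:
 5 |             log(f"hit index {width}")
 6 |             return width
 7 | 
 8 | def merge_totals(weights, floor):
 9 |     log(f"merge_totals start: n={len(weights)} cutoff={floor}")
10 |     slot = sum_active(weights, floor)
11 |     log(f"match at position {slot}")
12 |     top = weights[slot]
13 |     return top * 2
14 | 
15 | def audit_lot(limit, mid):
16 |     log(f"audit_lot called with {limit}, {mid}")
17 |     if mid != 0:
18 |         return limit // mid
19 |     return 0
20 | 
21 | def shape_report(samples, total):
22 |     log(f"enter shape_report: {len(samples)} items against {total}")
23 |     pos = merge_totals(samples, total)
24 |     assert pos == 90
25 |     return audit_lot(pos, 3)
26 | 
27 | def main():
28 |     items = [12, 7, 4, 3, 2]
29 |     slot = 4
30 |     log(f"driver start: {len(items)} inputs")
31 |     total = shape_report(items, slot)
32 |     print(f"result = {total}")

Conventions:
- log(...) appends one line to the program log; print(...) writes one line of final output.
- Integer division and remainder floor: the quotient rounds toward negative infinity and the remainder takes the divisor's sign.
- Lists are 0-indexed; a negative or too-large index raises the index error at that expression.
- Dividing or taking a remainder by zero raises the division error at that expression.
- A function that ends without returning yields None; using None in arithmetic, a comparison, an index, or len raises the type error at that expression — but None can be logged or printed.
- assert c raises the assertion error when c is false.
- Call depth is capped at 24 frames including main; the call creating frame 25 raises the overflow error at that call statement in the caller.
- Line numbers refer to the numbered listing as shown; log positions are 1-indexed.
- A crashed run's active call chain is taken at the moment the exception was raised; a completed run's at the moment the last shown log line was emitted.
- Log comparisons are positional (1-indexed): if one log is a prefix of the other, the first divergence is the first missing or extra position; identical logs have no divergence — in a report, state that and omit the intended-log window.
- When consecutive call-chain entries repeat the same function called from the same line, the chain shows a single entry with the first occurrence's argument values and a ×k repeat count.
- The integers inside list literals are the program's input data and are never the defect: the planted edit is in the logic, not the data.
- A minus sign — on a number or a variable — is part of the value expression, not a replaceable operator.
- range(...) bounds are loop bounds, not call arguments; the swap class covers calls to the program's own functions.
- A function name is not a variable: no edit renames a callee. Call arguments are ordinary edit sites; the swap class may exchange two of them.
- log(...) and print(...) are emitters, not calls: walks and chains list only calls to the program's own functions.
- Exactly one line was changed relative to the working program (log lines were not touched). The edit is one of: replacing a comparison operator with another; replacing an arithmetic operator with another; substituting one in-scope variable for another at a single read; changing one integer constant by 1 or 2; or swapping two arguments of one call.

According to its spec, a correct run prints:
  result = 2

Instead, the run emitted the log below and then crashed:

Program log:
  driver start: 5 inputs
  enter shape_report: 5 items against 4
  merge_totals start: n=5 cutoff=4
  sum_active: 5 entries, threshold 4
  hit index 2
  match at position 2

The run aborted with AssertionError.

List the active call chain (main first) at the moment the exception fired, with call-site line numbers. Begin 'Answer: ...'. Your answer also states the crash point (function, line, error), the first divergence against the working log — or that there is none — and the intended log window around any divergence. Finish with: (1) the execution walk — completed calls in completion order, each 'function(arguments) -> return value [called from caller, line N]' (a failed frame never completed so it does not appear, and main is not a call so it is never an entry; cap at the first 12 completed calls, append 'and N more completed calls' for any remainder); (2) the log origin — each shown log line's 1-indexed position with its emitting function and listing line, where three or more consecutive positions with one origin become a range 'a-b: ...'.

Answer: main -> shape_report (called at line 31).
Key observation: Only 6 log lines were emitted before the run died; the intended continuation was 'audit_lot called with 8, 3'.
Crash: shape_report, line 24, AssertionError.
First divergence: position 7 (shown log ended at 6 lines; the working version continues: 'audit_lot called with 8, 3').
Intended log window:
  5: hit index 2
  6: match at position 2
  7: audit_lot called with 8, 3
Execution walk:
  sum_active([12, 7, 4, 3, 2], 4) -> 2  [called from merge_totals, line 10]
  merge_totals([12, 7, 4, 3, 2], 4) -> 8  [called from shape_report, line 23]
Log line origins:
  1 — main, line 30
  2 — shape_report, line 22
  3 — merge_totals, line 9
  4 — sum_active, line 2
  5 — sum_active, line 5
  6 — merge_totals, line 11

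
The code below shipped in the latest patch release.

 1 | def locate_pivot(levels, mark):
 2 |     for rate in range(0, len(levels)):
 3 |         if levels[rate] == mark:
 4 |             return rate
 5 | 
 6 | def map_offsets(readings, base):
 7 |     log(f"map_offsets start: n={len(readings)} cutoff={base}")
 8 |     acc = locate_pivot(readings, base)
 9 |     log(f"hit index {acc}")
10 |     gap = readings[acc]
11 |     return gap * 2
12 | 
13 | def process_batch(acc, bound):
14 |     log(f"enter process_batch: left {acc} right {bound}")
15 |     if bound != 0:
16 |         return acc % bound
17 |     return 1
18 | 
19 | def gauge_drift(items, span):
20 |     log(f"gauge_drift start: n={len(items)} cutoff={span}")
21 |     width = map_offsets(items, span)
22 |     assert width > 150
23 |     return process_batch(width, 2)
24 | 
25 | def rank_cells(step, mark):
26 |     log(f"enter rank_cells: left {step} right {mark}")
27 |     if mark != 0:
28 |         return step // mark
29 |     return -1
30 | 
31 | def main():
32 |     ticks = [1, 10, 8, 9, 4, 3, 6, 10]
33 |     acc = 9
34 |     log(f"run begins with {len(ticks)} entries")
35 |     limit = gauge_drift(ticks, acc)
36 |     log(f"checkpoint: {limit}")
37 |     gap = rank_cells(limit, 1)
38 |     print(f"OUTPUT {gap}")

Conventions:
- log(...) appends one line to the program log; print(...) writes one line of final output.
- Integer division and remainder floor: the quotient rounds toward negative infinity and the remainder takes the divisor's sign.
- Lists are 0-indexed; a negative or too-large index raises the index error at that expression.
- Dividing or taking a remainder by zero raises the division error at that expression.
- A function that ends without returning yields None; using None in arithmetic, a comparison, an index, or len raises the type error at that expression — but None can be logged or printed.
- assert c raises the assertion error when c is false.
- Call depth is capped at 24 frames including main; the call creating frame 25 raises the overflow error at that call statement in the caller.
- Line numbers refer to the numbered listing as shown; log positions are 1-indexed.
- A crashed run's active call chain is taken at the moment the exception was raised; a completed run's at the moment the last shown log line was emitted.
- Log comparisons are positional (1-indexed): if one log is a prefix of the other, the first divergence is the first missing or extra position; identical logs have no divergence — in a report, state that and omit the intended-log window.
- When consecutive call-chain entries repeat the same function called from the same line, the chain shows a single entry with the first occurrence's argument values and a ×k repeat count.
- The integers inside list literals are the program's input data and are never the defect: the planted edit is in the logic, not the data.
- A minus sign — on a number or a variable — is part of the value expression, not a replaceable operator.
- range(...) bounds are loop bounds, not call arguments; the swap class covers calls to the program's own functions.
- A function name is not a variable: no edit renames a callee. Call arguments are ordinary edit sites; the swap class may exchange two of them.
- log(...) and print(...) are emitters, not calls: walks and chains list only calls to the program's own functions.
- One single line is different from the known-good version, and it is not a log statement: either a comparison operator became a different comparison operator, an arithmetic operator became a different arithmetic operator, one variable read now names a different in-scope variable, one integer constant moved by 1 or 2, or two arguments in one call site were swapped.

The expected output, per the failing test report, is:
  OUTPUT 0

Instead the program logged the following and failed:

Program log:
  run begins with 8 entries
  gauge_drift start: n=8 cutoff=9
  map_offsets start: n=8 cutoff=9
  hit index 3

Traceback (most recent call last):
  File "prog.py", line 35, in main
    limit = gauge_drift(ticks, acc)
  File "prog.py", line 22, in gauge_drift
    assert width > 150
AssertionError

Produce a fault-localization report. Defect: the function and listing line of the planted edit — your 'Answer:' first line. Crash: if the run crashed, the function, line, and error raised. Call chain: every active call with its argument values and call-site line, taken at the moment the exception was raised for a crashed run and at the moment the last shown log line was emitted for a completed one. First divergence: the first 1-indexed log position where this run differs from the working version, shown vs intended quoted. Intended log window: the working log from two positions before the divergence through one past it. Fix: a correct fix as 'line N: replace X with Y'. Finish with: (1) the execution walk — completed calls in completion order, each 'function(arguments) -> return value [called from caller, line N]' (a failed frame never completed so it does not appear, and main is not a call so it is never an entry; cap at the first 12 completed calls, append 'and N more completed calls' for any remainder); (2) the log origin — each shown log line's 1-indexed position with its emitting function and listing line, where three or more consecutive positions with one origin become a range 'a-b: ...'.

Answer: the defect is in gauge_drift at line 22.
Core observation: The faulty run's log stops after 4 lines; the working version's next line would be 'enter process_batch: left 18 right 2'.
Crash: gauge_drift, line 22, AssertionError.
Call chain: main -> gauge_drift([1, 10, 8, 9, 4, 3, 6, 10], 9) (called at line 35).
First divergence: position 5 — the faulty run's log ends after 4 lines; the working version continues with 'enter process_batch: left 18 right 2'.
Intended log window:
  3: map_offsets start: n=8 cutoff=9
  4: hit index 3
  5: enter process_batch: left 18 right 2
  6: checkpoint: 0
Execution walk:
  locate_pivot([1, 10, 8, 9, 4, 3, 6, 10], 9) -> 3  [called from map_offsets, line 8]
  map_offsets([1, 10, 8, 9, 4, 3, 6, 10], 9) -> 18  [called from gauge_drift, line 21]
Origin of each log line:
  1: emitted by main (line 34)
  2: emitted by gauge_drift (line 20)
  3: emitted by map_offsets (line 7)
  4: emitted by map_offsets (line 9)
A correct fix: line 22: replace `>` with `<=`.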